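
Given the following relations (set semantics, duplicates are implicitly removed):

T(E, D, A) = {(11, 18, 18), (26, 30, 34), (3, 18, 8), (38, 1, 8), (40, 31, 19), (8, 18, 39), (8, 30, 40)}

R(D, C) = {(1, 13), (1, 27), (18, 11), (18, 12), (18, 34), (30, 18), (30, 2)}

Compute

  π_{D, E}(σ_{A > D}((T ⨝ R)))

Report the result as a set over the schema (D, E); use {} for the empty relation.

T ⋈ R (natural join on D): {(11, 18, 18, 11), (11, 18, 18, 12), (11, 18, 18, 34), (26, 30, 34, 18), (26, 30, 34, 2), (3, 18, 8, 11), (3, 18, 8, 12), (3, 18, 8, 34), (38, 1, 8, 13), (38, 1, 8, 27), (8, 18, 39, 11), (8, 18, 39, 12), (8, 18, 39, 34), (8, 30, 40, 18), (8, 30, 40, 2)}
σ[A > D]: keep tuples satisfying A > D → {(26, 30, 34, 18), (26, 30, 34, 2), (38, 1, 8, 13), (38, 1, 8, 27), (8, 18, 39, 11), (8, 18, 39, 12), (8, 18, 39, 34), (8, 30, 40, 18), (8, 30, 40, 2)}
π[D, E]: project onto (D, E) (5 duplicate(s) eliminated) → {(1, 38), (18, 8), (30, 26), (30, 8)}

{(1, 38), (18, 8), (30, 26), (30, 8)}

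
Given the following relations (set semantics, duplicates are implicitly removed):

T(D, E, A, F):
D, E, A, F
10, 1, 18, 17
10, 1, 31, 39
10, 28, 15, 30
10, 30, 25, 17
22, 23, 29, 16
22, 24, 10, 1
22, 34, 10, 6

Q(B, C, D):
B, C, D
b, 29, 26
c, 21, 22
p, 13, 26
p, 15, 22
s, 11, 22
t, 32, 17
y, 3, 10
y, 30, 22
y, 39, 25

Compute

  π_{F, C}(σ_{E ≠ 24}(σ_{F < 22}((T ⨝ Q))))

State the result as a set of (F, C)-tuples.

{(16, 11), (16, 15), (16, 21), (16, 30), (17, 3), (6, 11), (6, 15), (6, 21), (6, 30)}

Natural join on D: {(10, 1, 18, 17, y, 3), (10, 1, 31, 39, y, 3), (10, 28, 15, 30, y, 3), (10, 30, 25, 17, y, 3), (22, 23, 29, 16, c, 21), (22, 23, 29, 16, p, 15), (22, 23, 29, 16, s, 11), (22, 23, 29, 16, y, 30), (22, 24, 10, 1, c, 21), (22, 24, 10, 1, p, 15), (22, 24, 10, 1, s, 11), (22, 24, 10, 1, y, 30), (22, 34, 10, 6, c, 21), (22, 34, 10, 6, p, 15), (22, 34, 10, 6, s, 11), (22, 34, 10, 6, y, 30)}
Apply σ_{F < 22}; surviving tuples: {(10, 1, 18, 17, y, 3), (10, 30, 25, 17, y, 3), (22, 23, 29, 16, c, 21), (22, 23, 29, 16, p, 15), (22, 23, 29, 16, s, 11), (22, 23, 29, 16, y, 30), (22, 24, 10, 1, c, 21), (22, 24, 10, 1, p, 15), (22, 24, 10, 1, s, 11), (22, 24, 10, 1, y, 30), (22, 34, 10, 6, c, 21), (22, 34, 10, 6, p, 15), (22, 34, 10, 6, s, 11), (22, 34, 10, 6, y, 30)}
Apply σ_{E ≠ 24}; surviving tuples: {(10, 1, 18, 17, y, 3), (10, 30, 25, 17, y, 3), (22, 23, 29, 16, c, 21), (22, 23, 29, 16, p, 15), (22, 23, 29, 16, s, 11), (22, 23, 29, 16, y, 30), (22, 34, 10, 6, c, 21), (22, 34, 10, 6, p, 15), (22, 34, 10, 6, s, 11), (22, 34, 10, 6, y, 30)}
π_{F, C} gives {(16, 11), (16, 15), (16, 21), (16, 30), (17, 3), (6, 11), (6, 15), (6, 21), (6, 30)} (1 duplicate(s) eliminated).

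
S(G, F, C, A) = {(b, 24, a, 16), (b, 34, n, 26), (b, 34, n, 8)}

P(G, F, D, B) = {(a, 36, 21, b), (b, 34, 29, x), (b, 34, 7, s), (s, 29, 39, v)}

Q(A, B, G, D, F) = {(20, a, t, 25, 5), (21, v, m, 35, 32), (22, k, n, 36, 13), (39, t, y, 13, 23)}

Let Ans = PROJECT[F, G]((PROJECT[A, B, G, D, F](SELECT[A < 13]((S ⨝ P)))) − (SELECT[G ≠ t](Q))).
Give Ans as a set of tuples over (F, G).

{(34, b)}

Joining S and P on G, F yields {(b, 34, n, 26, 29, x), (b, 34, n, 26, 7, s), (b, 34, n, 8, 29, x), (b, 34, n, 8, 7, s)}.
Apply σ_{A < 13}; surviving tuples: {(b, 34, n, 8, 29, x), (b, 34, n, 8, 7, s)}
π[A, B, G, D, F]: project onto (A, B, G, D, F) → {(8, s, b, 7, 34), (8, x, b, 29, 34)}
Apply σ_{G ≠ t}; surviving tuples: {(21, v, m, 35, 32), (22, k, n, 36, 13), (39, t, y, 13, 23)}
Set difference of the two operands is {(8, s, b, 7, 34), (8, x, b, 29, 34)}.
π[F, G]: project onto (F, G) (1 duplicate(s) eliminated) → {(34, b)}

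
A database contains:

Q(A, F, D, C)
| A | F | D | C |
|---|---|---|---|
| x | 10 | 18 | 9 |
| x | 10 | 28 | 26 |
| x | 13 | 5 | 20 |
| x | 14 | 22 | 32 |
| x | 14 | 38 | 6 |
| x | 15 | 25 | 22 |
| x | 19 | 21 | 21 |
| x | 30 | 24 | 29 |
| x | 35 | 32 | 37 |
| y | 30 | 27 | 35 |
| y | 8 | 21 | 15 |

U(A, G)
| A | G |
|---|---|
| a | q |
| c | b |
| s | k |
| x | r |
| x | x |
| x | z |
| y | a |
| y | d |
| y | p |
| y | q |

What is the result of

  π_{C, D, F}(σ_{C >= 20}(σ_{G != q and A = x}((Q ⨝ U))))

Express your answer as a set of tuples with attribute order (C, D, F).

{(20, 5, 13), (21, 21, 19), (22, 25, 15), (26, 28, 10), (29, 24, 30), (32, 22, 14), (37, 32, 35)}

Q ⋈ U (natural join on A): {(x, 10, 18, 9, r), (x, 10, 18, 9, x), (x, 10, 18, 9, z), (x, 10, 28, 26, r), (x, 10, 28, 26, x), (x, 10, 28, 26, z), (x, 13, 5, 20, r), (x, 13, 5, 20, x), (x, 13, 5, 20, z), (x, 14, 22, 32, r), (x, 14, 22, 32, x), (x, 14, 22, 32, z), (x, 14, 38, 6, r), (x, 14, 38, 6, x), (x, 14, 38, 6, z), (x, 15, 25, 22, r), (x, 15, 25, 22, x), (x, 15, 25, 22, z), (x, 19, 21, 21, r), (x, 19, 21, 21, x), (x, 19, 21, 21, z), (x, 30, 24, 29, r), (x, 30, 24, 29, x), (x, 30, 24, 29, z), (x, 35, 32, 37, r), (x, 35, 32, 37, x), (x, 35, 32, 37, z), (y, 30, 27, 35, a), (y, 30, 27, 35, d), (y, 30, 27, 35, p), (y, 30, 27, 35, q), (y, 8, 21, 15, a), (y, 8, 21, 15, d), (y, 8, 21, 15, p), (y, 8, 21, 15, q)}
σ[G != q and A = x]: keep tuples satisfying G != q and A = x → {(x, 10, 18, 9, r), (x, 10, 18, 9, x), (x, 10, 18, 9, z), (x, 10, 28, 26, r), (x, 10, 28, 26, x), (x, 10, 28, 26, z), (x, 13, 5, 20, r), (x, 13, 5, 20, x), (x, 13, 5, 20, z), (x, 14, 22, 32, r), (x, 14, 22, 32, x), (x, 14, 22, 32, z), (x, 14, 38, 6, r), (x, 14, 38, 6, x), (x, 14, 38, 6, z), (x, 15, 25, 22, r), (x, 15, 25, 22, x), (x, 15, 25, 22, z), (x, 19, 21, 21, r), (x, 19, 21, 21, x), (x, 19, 21, 21, z), (x, 30, 24, 29, r), (x, 30, 24, 29, x), (x, 30, 24, 29, z), (x, 35, 32, 37, r), (x, 35, 32, 37, x), (x, 35, 32, 37, z)}
σ[C >= 20]: keep tuples satisfying C >= 20 → {(x, 10, 28, 26, r), (x, 10, 28, 26, x), (x, 10, 28, 26, z), (x, 13, 5, 20, r), (x, 13, 5, 20, x), (x, 13, 5, 20, z), (x, 14, 22, 32, r), (x, 14, 22, 32, x), (x, 14, 22, 32, z), (x, 15, 25, 22, r), (x, 15, 25, 22, x), (x, 15, 25, 22, z), (x, 19, 21, 21, r), (x, 19, 21, 21, x), (x, 19, 21, 21, z), (x, 30, 24, 29, r), (x, 30, 24, 29, x), (x, 30, 24, 29, z), (x, 35, 32, 37, r), (x, 35, 32, 37, x), (x, 35, 32, 37, z)}
Keep only column(s) C, D, F (14 duplicate(s) eliminated): {(20, 5, 13), (21, 21, 19), (22, 25, 15), (26, 28, 10), (29, 24, 30), (32, 22, 14), (37, 32, 35)}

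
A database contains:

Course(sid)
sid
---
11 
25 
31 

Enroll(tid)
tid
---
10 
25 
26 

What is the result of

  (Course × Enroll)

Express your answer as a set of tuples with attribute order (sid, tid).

{(11, 10), (11, 25), (11, 26), (25, 10), (25, 25), (25, 26), (31, 10), (31, 25), (31, 26)}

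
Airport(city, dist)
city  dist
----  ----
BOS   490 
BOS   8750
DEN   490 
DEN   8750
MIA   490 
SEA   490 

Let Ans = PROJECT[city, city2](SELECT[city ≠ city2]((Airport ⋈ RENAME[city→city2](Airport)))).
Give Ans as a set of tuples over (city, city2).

{(BOS, DEN), (BOS, MIA), (BOS, SEA), (DEN, BOS), (DEN, MIA), (DEN, SEA), (MIA, BOS), (MIA, DEN), (MIA, SEA), (SEA, BOS), (SEA, DEN), (SEA, MIA)}

ρ[city→city2]: schema becomes (city2, dist); tuples unchanged.
Airport ⋈ RENAME[city→city2](Airport) (natural join on dist): {(BOS, 490, BOS), (BOS, 490, DEN), (BOS, 490, MIA), (BOS, 490, SEA), (BOS, 8750, BOS), (BOS, 8750, DEN), (DEN, 490, BOS), (DEN, 490, DEN), (DEN, 490, MIA), (DEN, 490, SEA), (DEN, 8750, BOS), (DEN, 8750, DEN), (MIA, 490, BOS), (MIA, 490, DEN), (MIA, 490, MIA), (MIA, 490, SEA), (SEA, 490, BOS), (SEA, 490, DEN), (SEA, 490, MIA), (SEA, 490, SEA)}
Apply σ_{city ≠ city2}; surviving tuples: {(BOS, 490, DEN), (BOS, 490, MIA), (BOS, 490, SEA), (BOS, 8750, DEN), (DEN, 490, BOS), (DEN, 490, MIA), (DEN, 490, SEA), (DEN, 8750, BOS), (MIA, 490, BOS), (MIA, 490, DEN), (MIA, 490, SEA), (SEA, 490, BOS), (SEA, 490, DEN), (SEA, 490, MIA)}
Projecting to city, city2 (2 duplicate(s) eliminated): {(BOS, DEN), (BOS, MIA), (BOS, SEA), (DEN, BOS), (DEN, MIA), (DEN, SEA), (MIA, BOS), (MIA, DEN), (MIA, SEA), (SEA, BOS), (SEA, DEN), (SEA, MIA)}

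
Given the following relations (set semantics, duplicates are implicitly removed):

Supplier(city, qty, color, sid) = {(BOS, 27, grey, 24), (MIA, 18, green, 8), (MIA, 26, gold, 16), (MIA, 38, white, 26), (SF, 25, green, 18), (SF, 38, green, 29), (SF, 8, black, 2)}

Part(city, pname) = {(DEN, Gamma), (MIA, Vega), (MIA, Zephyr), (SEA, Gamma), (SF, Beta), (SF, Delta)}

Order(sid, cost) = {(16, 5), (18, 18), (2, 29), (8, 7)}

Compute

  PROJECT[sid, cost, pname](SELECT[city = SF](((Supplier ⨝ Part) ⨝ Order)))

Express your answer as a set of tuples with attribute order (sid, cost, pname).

{(18, 18, Beta), (18, 18, Delta), (2, 29, Beta), (2, 29, Delta)}

Joining Supplier and Part on city yields {(MIA, 18, green, 8, Vega), (MIA, 18, green, 8, Zephyr), (MIA, 26, gold, 16, Vega), (MIA, 26, gold, 16, Zephyr), (MIA, 38, white, 26, Vega), (MIA, 38, white, 26, Zephyr), (SF, 25, green, 18, Beta), (SF, 25, green, 18, Delta), (SF, 38, green, 29, Beta), (SF, 38, green, 29, Delta), (SF, 8, black, 2, Beta), (SF, 8, black, 2, Delta)}.
Joining (Supplier ⨝ Part) and Order on sid yields {(MIA, 18, green, 8, Vega, 7), (MIA, 18, green, 8, Zephyr, 7), (MIA, 26, gold, 16, Vega, 5), (MIA, 26, gold, 16, Zephyr, 5), (SF, 25, green, 18, Beta, 18), (SF, 25, green, 18, Delta, 18), (SF, 8, black, 2, Beta, 29), (SF, 8, black, 2, Delta, 29)}.
Selection city = SF: {(SF, 25, green, 18, Beta, 18), (SF, 25, green, 18, Delta, 18), (SF, 8, black, 2, Beta, 29), (SF, 8, black, 2, Delta, 29)}
π[sid, cost, pname]: project onto (sid, cost, pname) → {(18, 18, Beta), (18, 18, Delta), (2, 29, Beta), (2, 29, Delta)}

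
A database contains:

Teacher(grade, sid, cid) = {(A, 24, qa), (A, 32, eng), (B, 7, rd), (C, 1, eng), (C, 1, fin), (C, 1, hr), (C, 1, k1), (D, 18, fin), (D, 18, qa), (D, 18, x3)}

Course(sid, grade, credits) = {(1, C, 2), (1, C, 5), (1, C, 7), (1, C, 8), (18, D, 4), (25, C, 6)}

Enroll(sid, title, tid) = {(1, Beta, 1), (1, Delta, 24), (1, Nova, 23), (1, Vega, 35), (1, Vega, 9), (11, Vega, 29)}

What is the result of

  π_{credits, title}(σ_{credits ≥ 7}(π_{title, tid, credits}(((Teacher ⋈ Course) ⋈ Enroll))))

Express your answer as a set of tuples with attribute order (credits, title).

{(7, Beta), (7, Delta), (7, Nova), (7, Vega), (8, Beta), (8, Delta), (8, Nova), (8, Vega)}

Teacher ⋈ Course (natural join on grade, sid): {(C, 1, eng, 2), (C, 1, eng, 5), (C, 1, eng, 7), (C, 1, eng, 8), (C, 1, fin, 2), (C, 1, fin, 5), (C, 1, fin, 7), (C, 1, fin, 8), (C, 1, hr, 2), (C, 1, hr, 5), (C, 1, hr, 7), (C, 1, hr, 8), (C, 1, k1, 2), (C, 1, k1, 5), (C, 1, k1, 7), (C, 1, k1, 8), (D, 18, fin, 4), (D, 18, qa, 4), (D, 18, x3, 4)}
(Teacher ⋈ Course) ⋈ Enroll (natural join on sid): {(C, 1, eng, 2, Beta, 1), (C, 1, eng, 2, Delta, 24), (C, 1, eng, 2, Nova, 23), (C, 1, eng, 2, Vega, 35), (C, 1, eng, 2, Vega, 9), (C, 1, eng, 5, Beta, 1), (C, 1, eng, 5, Delta, 24), (C, 1, eng, 5, Nova, 23), (C, 1, eng, 5, Vega, 35), (C, 1, eng, 5, Vega, 9), (C, 1, eng, 7, Beta, 1), (C, 1, eng, 7, Delta, 24), (C, 1, eng, 7, Nova, 23), (C, 1, eng, 7, Vega, 35), (C, 1, eng, 7, Vega, 9), (C, 1, eng, 8, Beta, 1), (C, 1, eng, 8, Delta, 24), (C, 1, eng, 8, Nova, 23), (C, 1, eng, 8, Vega, 35), (C, 1, eng, 8, Vega, 9), (C, 1, fin, 2, Beta, 1), (C, 1, fin, 2, Delta, 24), (C, 1, fin, 2, Nova, 23), (C, 1, fin, 2, Vega, 35), (C, 1, fin, 2, Vega, 9), (C, 1, fin, 5, Beta, 1), (C, 1, fin, 5, Delta, 24), (C, 1, fin, 5, Nova, 23), (C, 1, fin, 5, Vega, 35), (C, 1, fin, 5, Vega, 9), (C, 1, fin, 7, Beta, 1), (C, 1, fin, 7, Delta, 24), (C, 1, fin, 7, Nova, 23), (C, 1, fin, 7, Vega, 35), (C, 1, fin, 7, Vega, 9), (C, 1, fin, 8, Beta, 1), (C, 1, fin, 8, Delta, 24), (C, 1, fin, 8, Nova, 23), (C, 1, fin, 8, Vega, 35), (C, 1, fin, 8, Vega, 9), (C, 1, hr, 2, Beta, 1), (C, 1, hr, 2, Delta, 24), (C, 1, hr, 2, Nova, 23), (C, 1, hr, 2, Vega, 35), (C, 1, hr, 2, Vega, 9), (C, 1, hr, 5, Beta, 1), (C, 1, hr, 5, Delta, 24), (C, 1, hr, 5, Nova, 23), (C, 1, hr, 5, Vega, 35), (C, 1, hr, 5, Vega, 9), (C, 1, hr, 7, Beta, 1), (C, 1, hr, 7, Delta, 24), (C, 1, hr, 7, Nova, 23), (C, 1, hr, 7, Vega, 35), (C, 1, hr, 7, Vega, 9), (C, 1, hr, 8, Beta, 1), (C, 1, hr, 8, Delta, 24), (C, 1, hr, 8, Nova, 23), (C, 1, hr, 8, Vega, 35), (C, 1, hr, 8, Vega, 9), (C, 1, k1, 2, Beta, 1), (C, 1, k1, 2, Delta, 24), (C, 1, k1, 2, Nova, 23), (C, 1, k1, 2, Vega, 35), (C, 1, k1, 2, Vega, 9), (C, 1, k1, 5, Beta, 1), (C, 1, k1, 5, Delta, 24), (C, 1, k1, 5, Nova, 23), (C, 1, k1, 5, Vega, 35), (C, 1, k1, 5, Vega, 9), (C, 1, k1, 7, Beta, 1), (C, 1, k1, 7, Delta, 24), (C, 1, k1, 7, Nova, 23), (C, 1, k1, 7, Vega, 35), (C, 1, k1, 7, Vega, 9), (C, 1, k1, 8, Beta, 1), (C, 1, k1, 8, Delta, 24), (C, 1, k1, 8, Nova, 23), (C, 1, k1, 8, Vega, 35), (C, 1, k1, 8, Vega, 9)}
Projecting to title, tid, credits (60 duplicate(s) eliminated): {(Beta, 1, 2), (Beta, 1, 5), (Beta, 1, 7), (Beta, 1, 8), (Delta, 24, 2), (Delta, 24, 5), (Delta, 24, 7), (Delta, 24, 8), (Nova, 23, 2), (Nova, 23, 5), (Nova, 23, 7), (Nova, 23, 8), (Vega, 35, 2), (Vega, 35, 5), (Vega, 35, 7), (Vega, 35, 8), (Vega, 9, 2), (Vega, 9, 5), (Vega, 9, 7), (Vega, 9, 8)}
Selection credits ≥ 7: {(Beta, 1, 7), (Beta, 1, 8), (Delta, 24, 7), (Delta, 24, 8), (Nova, 23, 7), (Nova, 23, 8), (Vega, 35, 7), (Vega, 35, 8), (Vega, 9, 7), (Vega, 9, 8)}
Projecting to credits, title (2 duplicate(s) eliminated): {(7, Beta), (7, Delta), (7, Nova), (7, Vega), (8, Beta), (8, Delta), (8, Nova), (8, Vega)}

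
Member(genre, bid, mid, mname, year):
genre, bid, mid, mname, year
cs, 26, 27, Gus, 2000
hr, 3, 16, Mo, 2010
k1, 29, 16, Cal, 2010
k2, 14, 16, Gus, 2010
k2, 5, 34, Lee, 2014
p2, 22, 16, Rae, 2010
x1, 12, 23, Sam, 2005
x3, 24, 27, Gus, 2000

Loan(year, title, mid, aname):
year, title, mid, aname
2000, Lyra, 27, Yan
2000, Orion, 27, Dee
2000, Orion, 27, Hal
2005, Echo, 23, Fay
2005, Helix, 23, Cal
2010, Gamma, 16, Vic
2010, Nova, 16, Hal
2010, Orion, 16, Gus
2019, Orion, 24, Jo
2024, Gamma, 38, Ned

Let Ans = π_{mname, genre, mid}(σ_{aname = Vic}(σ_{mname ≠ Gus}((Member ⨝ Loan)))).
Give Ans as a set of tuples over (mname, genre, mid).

Natural join on mid, year: {(cs, 26, 27, Gus, 2000, Lyra, Yan), (cs, 26, 27, Gus, 2000, Orion, Dee), (cs, 26, 27, Gus, 2000, Orion, Hal), (hr, 3, 16, Mo, 2010, Gamma, Vic), (hr, 3, 16, Mo, 2010, Nova, Hal), (hr, 3, 16, Mo, 2010, Orion, Gus), (k1, 29, 16, Cal, 2010, Gamma, Vic), (k1, 29, 16, Cal, 2010, Nova, Hal), (k1, 29, 16, Cal, 2010, Orion, Gus), (k2, 14, 16, Gus, 2010, Gamma, Vic), (k2, 14, 16, Gus, 2010, Nova, Hal), (k2, 14, 16, Gus, 2010, Orion, Gus), (p2, 22, 16, Rae, 2010, Gamma, Vic), (p2, 22, 16, Rae, 2010, Nova, Hal), (p2, 22, 16, Rae, 2010, Orion, Gus), (x1, 12, 23, Sam, 2005, Echo, Fay), (x1, 12, 23, Sam, 2005, Helix, Cal), (x3, 24, 27, Gus, 2000, Lyra, Yan), (x3, 24, 27, Gus, 2000, Orion, Dee), (x3, 24, 27, Gus, 2000, Orion, Hal)}
Apply σ_{mname ≠ Gus}; surviving tuples: {(hr, 3, 16, Mo, 2010, Gamma, Vic), (hr, 3, 16, Mo, 2010, Nova, Hal), (hr, 3, 16, Mo, 2010, Orion, Gus), (k1, 29, 16, Cal, 2010, Gamma, Vic), (k1, 29, 16, Cal, 2010, Nova, Hal), (k1, 29, 16, Cal, 2010, Orion, Gus), (p2, 22, 16, Rae, 2010, Gamma, Vic), (p2, 22, 16, Rae, 2010, Nova, Hal), (p2, 22, 16, Rae, 2010, Orion, Gus), (x1, 12, 23, Sam, 2005, Echo, Fay), (x1, 12, 23, Sam, 2005, Helix, Cal)}
Apply σ_{aname = Vic}; surviving tuples: {(hr, 3, 16, Mo, 2010, Gamma, Vic), (k1, 29, 16, Cal, 2010, Gamma, Vic), (p2, 22, 16, Rae, 2010, Gamma, Vic)}
Projecting to mname, genre, mid: {(Cal, k1, 16), (Mo, hr, 16), (Rae, p2, 16)}

{(Cal, k1, 16), (Mo, hr, 16), (Rae, p2, 16)}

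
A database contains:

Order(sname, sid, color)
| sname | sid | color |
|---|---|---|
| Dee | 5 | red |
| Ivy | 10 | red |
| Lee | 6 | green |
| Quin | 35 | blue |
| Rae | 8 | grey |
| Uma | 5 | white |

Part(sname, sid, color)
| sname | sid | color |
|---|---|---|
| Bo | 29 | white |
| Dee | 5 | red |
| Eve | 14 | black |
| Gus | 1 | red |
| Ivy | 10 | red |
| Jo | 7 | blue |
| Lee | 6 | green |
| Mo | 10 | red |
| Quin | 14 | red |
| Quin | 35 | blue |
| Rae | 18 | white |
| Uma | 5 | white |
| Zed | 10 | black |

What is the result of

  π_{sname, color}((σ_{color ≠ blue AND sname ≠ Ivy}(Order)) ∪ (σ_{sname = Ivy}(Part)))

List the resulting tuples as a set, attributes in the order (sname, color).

{(Dee, red), (Ivy, red), (Lee, green), (Rae, grey), (Uma, white)}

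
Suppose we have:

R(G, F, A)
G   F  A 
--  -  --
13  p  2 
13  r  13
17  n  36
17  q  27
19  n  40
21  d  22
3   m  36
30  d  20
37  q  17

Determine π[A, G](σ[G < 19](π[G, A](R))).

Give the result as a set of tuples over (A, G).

π_{G, A} gives {(13, 13), (13, 2), (17, 27), (17, 36), (19, 40), (21, 22), (3, 36), (30, 20), (37, 17)}.
σ[G < 19]: keep tuples satisfying G < 19 → {(13, 13), (13, 2), (17, 27), (17, 36), (3, 36)}
π_{A, G} gives {(13, 13), (2, 13), (27, 17), (36, 17), (36, 3)}.

{(13, 13), (2, 13), (27, 17), (36, 17), (36, 3)}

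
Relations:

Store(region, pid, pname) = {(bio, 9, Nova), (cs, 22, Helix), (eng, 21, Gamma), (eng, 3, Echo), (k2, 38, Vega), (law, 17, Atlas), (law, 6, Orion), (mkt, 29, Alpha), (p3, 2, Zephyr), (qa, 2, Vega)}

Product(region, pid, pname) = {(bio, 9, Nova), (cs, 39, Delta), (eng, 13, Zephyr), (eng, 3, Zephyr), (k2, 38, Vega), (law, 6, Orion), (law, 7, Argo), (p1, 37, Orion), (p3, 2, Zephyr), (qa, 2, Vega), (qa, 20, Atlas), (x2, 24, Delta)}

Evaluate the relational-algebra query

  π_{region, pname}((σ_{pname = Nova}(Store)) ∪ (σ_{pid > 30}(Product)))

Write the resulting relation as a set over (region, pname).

{(bio, Nova), (cs, Delta), (k2, Vega), (p1, Orion)}

Apply σ_{pname = Nova}; surviving tuples: {(bio, 9, Nova)}
Apply σ_{pid > 30}; surviving tuples: {(cs, 39, Delta), (k2, 38, Vega), (p1, 37, Orion)}
Taking the union: {(bio, 9, Nova), (cs, 39, Delta), (k2, 38, Vega), (p1, 37, Orion)}
π_{region, pname} gives {(bio, Nova), (cs, Delta), (k2, Vega), (p1, Orion)}.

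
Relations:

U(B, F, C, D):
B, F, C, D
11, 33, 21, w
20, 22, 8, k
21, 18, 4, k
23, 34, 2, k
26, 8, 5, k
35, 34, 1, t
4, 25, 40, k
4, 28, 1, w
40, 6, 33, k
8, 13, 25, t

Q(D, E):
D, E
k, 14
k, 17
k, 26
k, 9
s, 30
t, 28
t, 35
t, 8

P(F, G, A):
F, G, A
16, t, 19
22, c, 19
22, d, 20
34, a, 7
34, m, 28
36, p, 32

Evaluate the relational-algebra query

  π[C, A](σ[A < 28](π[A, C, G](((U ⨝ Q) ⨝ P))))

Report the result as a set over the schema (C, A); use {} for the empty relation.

Natural join on D: {(20, 22, 8, k, 14), (20, 22, 8, k, 17), (20, 22, 8, k, 26), (20, 22, 8, k, 9), (21, 18, 4, k, 14), (21, 18, 4, k, 17), (21, 18, 4, k, 26), (21, 18, 4, k, 9), (23, 34, 2, k, 14), (23, 34, 2, k, 17), (23, 34, 2, k, 26), (23, 34, 2, k, 9), (26, 8, 5, k, 14), (26, 8, 5, k, 17), (26, 8, 5, k, 26), (26, 8, 5, k, 9), (35, 34, 1, t, 28), (35, 34, 1, t, 35), (35, 34, 1, t, 8), (4, 25, 40, k, 14), (4, 25, 40, k, 17), (4, 25, 40, k, 26), (4, 25, 40, k, 9), (40, 6, 33, k, 14), (40, 6, 33, k, 17), (40, 6, 33, k, 26), (40, 6, 33, k, 9), (8, 13, 25, t, 28), (8, 13, 25, t, 35), (8, 13, 25, t, 8)}
Natural join on F: {(20, 22, 8, k, 14, c, 19), (20, 22, 8, k, 14, d, 20), (20, 22, 8, k, 17, c, 19), (20, 22, 8, k, 17, d, 20), (20, 22, 8, k, 26, c, 19), (20, 22, 8, k, 26, d, 20), (20, 22, 8, k, 9, c, 19), (20, 22, 8, k, 9, d, 20), (23, 34, 2, k, 14, a, 7), (23, 34, 2, k, 14, m, 28), (23, 34, 2, k, 17, a, 7), (23, 34, 2, k, 17, m, 28), (23, 34, 2, k, 26, a, 7), (23, 34, 2, k, 26, m, 28), (23, 34, 2, k, 9, a, 7), (23, 34, 2, k, 9, m, 28), (35, 34, 1, t, 28, a, 7), (35, 34, 1, t, 28, m, 28), (35, 34, 1, t, 35, a, 7), (35, 34, 1, t, 35, m, 28), (35, 34, 1, t, 8, a, 7), (35, 34, 1, t, 8, m, 28)}
Keep only column(s) A, C, G (16 duplicate(s) eliminated): {(19, 8, c), (20, 8, d), (28, 1, m), (28, 2, m), (7, 1, a), (7, 2, a)}
Apply σ_{A < 28}; surviving tuples: {(19, 8, c), (20, 8, d), (7, 1, a), (7, 2, a)}
Keep only column(s) C, A: {(1, 7), (2, 7), (8, 19), (8, 20)}

{(1, 7), (2, 7), (8, 19), (8, 20)}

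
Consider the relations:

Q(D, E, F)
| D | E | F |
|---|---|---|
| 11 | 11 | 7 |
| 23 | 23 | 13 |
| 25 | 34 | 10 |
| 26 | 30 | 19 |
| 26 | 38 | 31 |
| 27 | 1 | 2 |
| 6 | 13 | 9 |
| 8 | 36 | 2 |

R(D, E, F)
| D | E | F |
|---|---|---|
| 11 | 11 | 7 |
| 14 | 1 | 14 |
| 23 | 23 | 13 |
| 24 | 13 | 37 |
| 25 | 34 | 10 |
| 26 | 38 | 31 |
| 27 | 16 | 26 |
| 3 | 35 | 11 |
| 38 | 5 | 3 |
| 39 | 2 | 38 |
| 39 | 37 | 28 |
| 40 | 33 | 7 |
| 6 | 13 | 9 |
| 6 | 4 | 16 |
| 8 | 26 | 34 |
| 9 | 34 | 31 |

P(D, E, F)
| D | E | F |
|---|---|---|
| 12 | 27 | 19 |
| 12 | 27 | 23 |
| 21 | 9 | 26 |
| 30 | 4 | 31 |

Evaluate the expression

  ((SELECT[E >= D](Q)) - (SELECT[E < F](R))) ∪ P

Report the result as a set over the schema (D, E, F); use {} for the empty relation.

Filtering on E >= D leaves {(11, 11, 7), (23, 23, 13), (25, 34, 10), (26, 30, 19), (26, 38, 31), (6, 13, 9), (8, 36, 2)}.
Filtering on E < F leaves {(14, 1, 14), (24, 13, 37), (27, 16, 26), (39, 2, 38), (6, 4, 16), (8, 26, 34)}.
Set difference of the two operands is {(11, 11, 7), (23, 23, 13), (25, 34, 10), (26, 30, 19), (26, 38, 31), (6, 13, 9), (8, 36, 2)}.
Set union of the two operands is {(11, 11, 7), (12, 27, 19), (12, 27, 23), (21, 9, 26), (23, 23, 13), (25, 34, 10), (26, 30, 19), (26, 38, 31), (30, 4, 31), (6, 13, 9), (8, 36, 2)}.

{(11, 11, 7), (12, 27, 19), (12, 27, 23), (21, 9, 26), (23, 23, 13), (25, 34, 10), (26, 30, 19), (26, 38, 31), (30, 4, 31), (6, 13, 9), (8, 36, 2)}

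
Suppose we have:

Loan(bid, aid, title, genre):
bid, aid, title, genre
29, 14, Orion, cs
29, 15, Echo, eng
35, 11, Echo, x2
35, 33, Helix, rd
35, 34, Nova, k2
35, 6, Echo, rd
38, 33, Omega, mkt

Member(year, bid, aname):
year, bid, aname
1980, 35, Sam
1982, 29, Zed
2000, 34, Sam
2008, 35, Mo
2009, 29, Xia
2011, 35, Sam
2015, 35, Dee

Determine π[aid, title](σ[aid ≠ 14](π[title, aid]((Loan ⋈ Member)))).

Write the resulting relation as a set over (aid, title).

{(11, Echo), (15, Echo), (33, Helix), (34, Nova), (6, Echo)}

Joining Loan and Member on bid yields {(29, 14, Orion, cs, 1982, Zed), (29, 14, Orion, cs, 2009, Xia), (29, 15, Echo, eng, 1982, Zed), (29, 15, Echo, eng, 2009, Xia), (35, 11, Echo, x2, 1980, Sam), (35, 11, Echo, x2, 2008, Mo), (35, 11, Echo, x2, 2011, Sam), (35, 11, Echo, x2, 2015, Dee), (35, 33, Helix, rd, 1980, Sam), (35, 33, Helix, rd, 2008, Mo), (35, 33, Helix, rd, 2011, Sam), (35, 33, Helix, rd, 2015, Dee), (35, 34, Nova, k2, 1980, Sam), (35, 34, Nova, k2, 2008, Mo), (35, 34, Nova, k2, 2011, Sam), (35, 34, Nova, k2, 2015, Dee), (35, 6, Echo, rd, 1980, Sam), (35, 6, Echo, rd, 2008, Mo), (35, 6, Echo, rd, 2011, Sam), (35, 6, Echo, rd, 2015, Dee)}.
π_{title, aid} gives {(Echo, 11), (Echo, 15), (Echo, 6), (Helix, 33), (Nova, 34), (Orion, 14)} (14 duplicate(s) eliminated).
Apply σ_{aid ≠ 14}; surviving tuples: {(Echo, 11), (Echo, 15), (Echo, 6), (Helix, 33), (Nova, 34)}
π_{aid, title} gives {(11, Echo), (15, Echo), (33, Helix), (34, Nova), (6, Echo)}.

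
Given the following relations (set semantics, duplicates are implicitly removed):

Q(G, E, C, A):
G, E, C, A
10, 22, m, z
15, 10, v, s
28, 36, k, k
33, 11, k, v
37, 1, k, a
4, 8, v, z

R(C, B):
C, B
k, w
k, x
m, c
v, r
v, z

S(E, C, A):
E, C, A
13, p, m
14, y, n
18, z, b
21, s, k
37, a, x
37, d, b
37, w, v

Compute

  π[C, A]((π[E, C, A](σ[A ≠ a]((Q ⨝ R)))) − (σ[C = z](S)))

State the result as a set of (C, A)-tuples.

Joining Q and R on C yields {(10, 22, m, z, c), (15, 10, v, s, r), (15, 10, v, s, z), (28, 36, k, k, w), (28, 36, k, k, x), (33, 11, k, v, w), (33, 11, k, v, x), (37, 1, k, a, w), (37, 1, k, a, x), (4, 8, v, z, r), (4, 8, v, z, z)}.
Filtering on A ≠ a leaves {(10, 22, m, z, c), (15, 10, v, s, r), (15, 10, v, s, z), (28, 36, k, k, w), (28, 36, k, k, x), (33, 11, k, v, w), (33, 11, k, v, x), (4, 8, v, z, r), (4, 8, v, z, z)}.
Projecting to E, C, A (4 duplicate(s) eliminated): {(10, v, s), (11, k, v), (22, m, z), (36, k, k), (8, v, z)}
Filtering on C = z leaves {(18, z, b)}.
Taking the difference: {(10, v, s), (11, k, v), (22, m, z), (36, k, k), (8, v, z)}
Projecting to C, A: {(k, k), (k, v), (m, z), (v, s), (v, z)}

{(k, k), (k, v), (m, z), (v, s), (v, z)}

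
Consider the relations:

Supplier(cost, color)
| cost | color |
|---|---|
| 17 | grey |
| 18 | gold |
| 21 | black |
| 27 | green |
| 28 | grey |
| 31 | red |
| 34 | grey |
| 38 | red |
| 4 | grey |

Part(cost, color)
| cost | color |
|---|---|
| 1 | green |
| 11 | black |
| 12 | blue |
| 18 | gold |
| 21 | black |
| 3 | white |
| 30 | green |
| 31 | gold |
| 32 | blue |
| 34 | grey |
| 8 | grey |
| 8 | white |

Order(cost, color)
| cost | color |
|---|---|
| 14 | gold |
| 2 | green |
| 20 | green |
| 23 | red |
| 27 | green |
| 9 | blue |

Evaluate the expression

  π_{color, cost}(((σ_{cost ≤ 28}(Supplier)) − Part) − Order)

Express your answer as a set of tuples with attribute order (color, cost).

{(grey, 17), (grey, 28), (grey, 4)}

σ[cost ≤ 28]: keep tuples satisfying cost ≤ 28 → {(17, grey), (18, gold), (21, black), (27, green), (28, grey), (4, grey)}
Taking the difference: {(17, grey), (27, green), (28, grey), (4, grey)}
Taking the difference: {(17, grey), (28, grey), (4, grey)}
π[color, cost]: project onto (color, cost) → {(grey, 17), (grey, 28), (grey, 4)}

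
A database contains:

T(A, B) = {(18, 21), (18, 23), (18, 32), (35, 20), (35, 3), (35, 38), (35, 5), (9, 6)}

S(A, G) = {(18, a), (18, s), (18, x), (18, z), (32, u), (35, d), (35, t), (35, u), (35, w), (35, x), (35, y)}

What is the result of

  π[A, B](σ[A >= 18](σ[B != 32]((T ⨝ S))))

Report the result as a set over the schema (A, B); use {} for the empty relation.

{(18, 21), (18, 23), (35, 20), (35, 3), (35, 38), (35, 5)}

Joining T and S on A yields {(18, 21, a), (18, 21, s), (18, 21, x), (18, 21, z), (18, 23, a), (18, 23, s), (18, 23, x), (18, 23, z), (18, 32, a), (18, 32, s), (18, 32, x), (18, 32, z), (35, 20, d), (35, 20, t), (35, 20, u), (35, 20, w), (35, 20, x), (35, 20, y), (35, 3, d), (35, 3, t), (35, 3, u), (35, 3, w), (35, 3, x), (35, 3, y), (35, 38, d), (35, 38, t), (35, 38, u), (35, 38, w), (35, 38, x), (35, 38, y), (35, 5, d), (35, 5, t), (35, 5, u), (35, 5, w), (35, 5, x), (35, 5, y)}.
Apply σ_{B != 32}; surviving tuples: {(18, 21, a), (18, 21, s), (18, 21, x), (18, 21, z), (18, 23, a), (18, 23, s), (18, 23, x), (18, 23, z), (35, 20, d), (35, 20, t), (35, 20, u), (35, 20, w), (35, 20, x), (35, 20, y), (35, 3, d), (35, 3, t), (35, 3, u), (35, 3, w), (35, 3, x), (35, 3, y), (35, 38, d), (35, 38, t), (35, 38, u), (35, 38, w), (35, 38, x), (35, 38, y), (35, 5, d), (35, 5, t), (35, 5, u), (35, 5, w), (35, 5, x), (35, 5, y)}
Apply σ_{A >= 18}; surviving tuples: {(18, 21, a), (18, 21, s), (18, 21, x), (18, 21, z), (18, 23, a), (18, 23, s), (18, 23, x), (18, 23, z), (35, 20, d), (35, 20, t), (35, 20, u), (35, 20, w), (35, 20, x), (35, 20, y), (35, 3, d), (35, 3, t), (35, 3, u), (35, 3, w), (35, 3, x), (35, 3, y), (35, 38, d), (35, 38, t), (35, 38, u), (35, 38, w), (35, 38, x), (35, 38, y), (35, 5, d), (35, 5, t), (35, 5, u), (35, 5, w), (35, 5, x), (35, 5, y)}
π_{A, B} gives {(18, 21), (18, 23), (35, 20), (35, 3), (35, 38), (35, 5)} (26 duplicate(s) eliminated).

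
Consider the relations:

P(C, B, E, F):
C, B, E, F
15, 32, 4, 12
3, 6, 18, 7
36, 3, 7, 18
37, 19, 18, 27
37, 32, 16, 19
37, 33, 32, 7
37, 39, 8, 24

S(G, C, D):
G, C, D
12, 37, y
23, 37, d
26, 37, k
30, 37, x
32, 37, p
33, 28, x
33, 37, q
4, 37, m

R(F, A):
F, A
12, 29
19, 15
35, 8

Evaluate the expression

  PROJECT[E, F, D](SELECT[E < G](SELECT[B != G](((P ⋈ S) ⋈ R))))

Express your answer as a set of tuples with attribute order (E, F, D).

{(16, 19, d), (16, 19, k), (16, 19, q), (16, 19, x)}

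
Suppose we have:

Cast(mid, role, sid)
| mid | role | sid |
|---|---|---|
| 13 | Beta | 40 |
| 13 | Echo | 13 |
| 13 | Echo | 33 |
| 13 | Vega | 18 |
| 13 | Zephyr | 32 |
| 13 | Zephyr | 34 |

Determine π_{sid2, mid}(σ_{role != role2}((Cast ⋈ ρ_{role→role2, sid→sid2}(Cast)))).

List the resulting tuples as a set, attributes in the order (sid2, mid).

{(13, 13), (18, 13), (32, 13), (33, 13), (34, 13), (40, 13)}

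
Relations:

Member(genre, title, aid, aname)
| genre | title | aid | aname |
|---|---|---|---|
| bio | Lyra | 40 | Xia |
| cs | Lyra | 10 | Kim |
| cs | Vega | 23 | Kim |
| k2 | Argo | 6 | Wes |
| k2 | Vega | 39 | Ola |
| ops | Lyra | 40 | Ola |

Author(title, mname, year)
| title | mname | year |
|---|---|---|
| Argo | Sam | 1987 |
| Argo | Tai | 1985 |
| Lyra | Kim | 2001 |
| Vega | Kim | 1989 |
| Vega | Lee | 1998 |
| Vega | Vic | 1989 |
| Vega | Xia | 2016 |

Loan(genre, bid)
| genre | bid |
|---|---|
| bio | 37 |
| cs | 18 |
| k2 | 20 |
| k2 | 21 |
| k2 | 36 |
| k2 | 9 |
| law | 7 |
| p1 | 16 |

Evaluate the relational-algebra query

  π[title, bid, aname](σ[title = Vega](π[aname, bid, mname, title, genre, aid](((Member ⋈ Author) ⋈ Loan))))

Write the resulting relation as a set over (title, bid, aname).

{(Vega, 18, Kim), (Vega, 20, Ola), (Vega, 21, Ola), (Vega, 36, Ola), (Vega, 9, Ola)}

Natural join on title: {(bio, Lyra, 40, Xia, Kim, 2001), (cs, Lyra, 10, Kim, Kim, 2001), (cs, Vega, 23, Kim, Kim, 1989), (cs, Vega, 23, Kim, Lee, 1998), (cs, Vega, 23, Kim, Vic, 1989), (cs, Vega, 23, Kim, Xia, 2016), (k2, Argo, 6, Wes, Sam, 1987), (k2, Argo, 6, Wes, Tai, 1985), (k2, Vega, 39, Ola, Kim, 1989), (k2, Vega, 39, Ola, Lee, 1998), (k2, Vega, 39, Ola, Vic, 1989), (k2, Vega, 39, Ola, Xia, 2016), (ops, Lyra, 40, Ola, Kim, 2001)}
Natural join on genre: {(bio, Lyra, 40, Xia, Kim, 2001, 37), (cs, Lyra, 10, Kim, Kim, 2001, 18), (cs, Vega, 23, Kim, Kim, 1989, 18), (cs, Vega, 23, Kim, Lee, 1998, 18), (cs, Vega, 23, Kim, Vic, 1989, 18), (cs, Vega, 23, Kim, Xia, 2016, 18), (k2, Argo, 6, Wes, Sam, 1987, 20), (k2, Argo, 6, Wes, Sam, 1987, 21), (k2, Argo, 6, Wes, Sam, 1987, 36), (k2, Argo, 6, Wes, Sam, 1987, 9), (k2, Argo, 6, Wes, Tai, 1985, 20), (k2, Argo, 6, Wes, Tai, 1985, 21), (k2, Argo, 6, Wes, Tai, 1985, 36), (k2, Argo, 6, Wes, Tai, 1985, 9), (k2, Vega, 39, Ola, Kim, 1989, 20), (k2, Vega, 39, Ola, Kim, 1989, 21), (k2, Vega, 39, Ola, Kim, 1989, 36), (k2, Vega, 39, Ola, Kim, 1989, 9), (k2, Vega, 39, Ola, Lee, 1998, 20), (k2, Vega, 39, Ola, Lee, 1998, 21), (k2, Vega, 39, Ola, Lee, 1998, 36), (k2, Vega, 39, Ola, Lee, 1998, 9), (k2, Vega, 39, Ola, Vic, 1989, 20), (k2, Vega, 39, Ola, Vic, 1989, 21), (k2, Vega, 39, Ola, Vic, 1989, 36), (k2, Vega, 39, Ola, Vic, 1989, 9), (k2, Vega, 39, Ola, Xia, 2016, 20), (k2, Vega, 39, Ola, Xia, 2016, 21), (k2, Vega, 39, Ola, Xia, 2016, 36), (k2, Vega, 39, Ola, Xia, 2016, 9)}
Keep only column(s) aname, bid, mname, title, genre, aid: {(Kim, 18, Kim, Lyra, cs, 10), (Kim, 18, Kim, Vega, cs, 23), (Kim, 18, Lee, Vega, cs, 23), (Kim, 18, Vic, Vega, cs, 23), (Kim, 18, Xia, Vega, cs, 23), (Ola, 20, Kim, Vega, k2, 39), (Ola, 20, Lee, Vega, k2, 39), (Ola, 20, Vic, Vega, k2, 39), (Ola, 20, Xia, Vega, k2, 39), (Ola, 21, Kim, Vega, k2, 39), (Ola, 21, Lee, Vega, k2, 39), (Ola, 21, Vic, Vega, k2, 39), (Ola, 21, Xia, Vega, k2, 39), (Ola, 36, Kim, Vega, k2, 39), (Ola, 36, Lee, Vega, k2, 39), (Ola, 36, Vic, Vega, k2, 39), (Ola, 36, Xia, Vega, k2, 39), (Ola, 9, Kim, Vega, k2, 39), (Ola, 9, Lee, Vega, k2, 39), (Ola, 9, Vic, Vega, k2, 39), (Ola, 9, Xia, Vega, k2, 39), (Wes, 20, Sam, Argo, k2, 6), (Wes, 20, Tai, Argo, k2, 6), (Wes, 21, Sam, Argo, k2, 6), (Wes, 21, Tai, Argo, k2, 6), (Wes, 36, Sam, Argo, k2, 6), (Wes, 36, Tai, Argo, k2, 6), (Wes, 9, Sam, Argo, k2, 6), (Wes, 9, Tai, Argo, k2, 6), (Xia, 37, Kim, Lyra, bio, 40)}
Selection title = Vega: {(Kim, 18, Kim, Vega, cs, 23), (Kim, 18, Lee, Vega, cs, 23), (Kim, 18, Vic, Vega, cs, 23), (Kim, 18, Xia, Vega, cs, 23), (Ola, 20, Kim, Vega, k2, 39), (Ola, 20, Lee, Vega, k2, 39), (Ola, 20, Vic, Vega, k2, 39), (Ola, 20, Xia, Vega, k2, 39), (Ola, 21, Kim, Vega, k2, 39), (Ola, 21, Lee, Vega, k2, 39), (Ola, 21, Vic, Vega, k2, 39), (Ola, 21, Xia, Vega, k2, 39), (Ola, 36, Kim, Vega, k2, 39), (Ola, 36, Lee, Vega, k2, 39), (Ola, 36, Vic, Vega, k2, 39), (Ola, 36, Xia, Vega, k2, 39), (Ola, 9, Kim, Vega, k2, 39), (Ola, 9, Lee, Vega, k2, 39), (Ola, 9, Vic, Vega, k2, 39), (Ola, 9, Xia, Vega, k2, 39)}
Keep only column(s) title, bid, aname (15 duplicate(s) eliminated): {(Vega, 18, Kim), (Vega, 20, Ola), (Vega, 21, Ola), (Vega, 36, Ola), (Vega, 9, Ola)}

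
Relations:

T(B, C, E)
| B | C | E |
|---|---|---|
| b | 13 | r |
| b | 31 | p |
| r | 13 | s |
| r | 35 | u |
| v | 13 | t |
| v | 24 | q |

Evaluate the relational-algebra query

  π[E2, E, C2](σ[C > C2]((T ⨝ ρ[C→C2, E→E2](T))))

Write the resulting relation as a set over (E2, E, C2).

ρ[C→C2, E→E2]: schema becomes (B, C2, E2); tuples unchanged.
T ⋈ ρ[C→C2, E→E2](T) (natural join on B): {(b, 13, r, 13, r), (b, 13, r, 31, p), (b, 31, p, 13, r), (b, 31, p, 31, p), (r, 13, s, 13, s), (r, 13, s, 35, u), (r, 35, u, 13, s), (r, 35, u, 35, u), (v, 13, t, 13, t), (v, 13, t, 24, q), (v, 24, q, 13, t), (v, 24, q, 24, q)}
σ[C > C2]: keep tuples satisfying C > C2 → {(b, 31, p, 13, r), (r, 35, u, 13, s), (v, 24, q, 13, t)}
Keep only column(s) E2, E, C2: {(r, p, 13), (s, u, 13), (t, q, 13)}

{(r, p, 13), (s, u, 13), (t, q, 13)}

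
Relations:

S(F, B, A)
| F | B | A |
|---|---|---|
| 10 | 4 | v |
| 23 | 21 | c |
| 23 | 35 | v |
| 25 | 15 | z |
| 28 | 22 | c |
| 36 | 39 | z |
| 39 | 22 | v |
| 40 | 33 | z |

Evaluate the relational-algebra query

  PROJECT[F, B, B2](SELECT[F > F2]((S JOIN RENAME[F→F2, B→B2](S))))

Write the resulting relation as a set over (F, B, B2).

{(23, 35, 4), (28, 22, 21), (36, 39, 15), (39, 22, 35), (39, 22, 4), (40, 33, 15), (40, 33, 39)}

ρ[F→F2, B→B2]: schema becomes (F2, B2, A); tuples unchanged.
Joining S and RENAME[F→F2, B→B2](S) on A yields {(10, 4, v, 10, 4), (10, 4, v, 23, 35), (10, 4, v, 39, 22), (23, 21, c, 23, 21), (23, 21, c, 28, 22), (23, 35, v, 10, 4), (23, 35, v, 23, 35), (23, 35, v, 39, 22), (25, 15, z, 25, 15), (25, 15, z, 36, 39), (25, 15, z, 40, 33), (28, 22, c, 23, 21), (28, 22, c, 28, 22), (36, 39, z, 25, 15), (36, 39, z, 36, 39), (36, 39, z, 40, 33), (39, 22, v, 10, 4), (39, 22, v, 23, 35), (39, 22, v, 39, 22), (40, 33, z, 25, 15), (40, 33, z, 36, 39), (40, 33, z, 40, 33)}.
Selection F > F2: {(23, 35, v, 10, 4), (28, 22, c, 23, 21), (36, 39, z, 25, 15), (39, 22, v, 10, 4), (39, 22, v, 23, 35), (40, 33, z, 25, 15), (40, 33, z, 36, 39)}
Keep only column(s) F, B, B2: {(23, 35, 4), (28, 22, 21), (36, 39, 15), (39, 22, 35), (39, 22, 4), (40, 33, 15), (40, 33, 39)}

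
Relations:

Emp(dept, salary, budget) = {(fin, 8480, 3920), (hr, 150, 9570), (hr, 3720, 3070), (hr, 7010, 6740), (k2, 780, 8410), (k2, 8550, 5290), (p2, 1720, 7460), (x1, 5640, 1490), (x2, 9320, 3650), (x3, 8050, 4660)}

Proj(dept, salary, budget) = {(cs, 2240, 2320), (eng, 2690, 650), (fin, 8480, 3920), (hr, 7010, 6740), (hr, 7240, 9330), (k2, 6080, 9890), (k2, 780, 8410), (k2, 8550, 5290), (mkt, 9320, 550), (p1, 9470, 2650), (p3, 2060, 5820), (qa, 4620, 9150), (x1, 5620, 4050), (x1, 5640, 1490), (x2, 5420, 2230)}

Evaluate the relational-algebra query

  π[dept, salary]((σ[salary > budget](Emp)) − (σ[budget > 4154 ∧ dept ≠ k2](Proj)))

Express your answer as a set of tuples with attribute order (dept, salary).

σ[salary > budget]: keep tuples satisfying salary > budget → {(fin, 8480, 3920), (hr, 3720, 3070), (hr, 7010, 6740), (k2, 8550, 5290), (x1, 5640, 1490), (x2, 9320, 3650), (x3, 8050, 4660)}
σ[budget > 4154 ∧ dept ≠ k2]: keep tuples satisfying budget > 4154 ∧ dept ≠ k2 → {(hr, 7010, 6740), (hr, 7240, 9330), (p3, 2060, 5820), (qa, 4620, 9150)}
Taking the difference: {(fin, 8480, 3920), (hr, 3720, 3070), (k2, 8550, 5290), (x1, 5640, 1490), (x2, 9320, 3650), (x3, 8050, 4660)}
Keep only column(s) dept, salary: {(fin, 8480), (hr, 3720), (k2, 8550), (x1, 5640), (x2, 9320), (x3, 8050)}

{(fin, 8480), (hr, 3720), (k2, 8550), (x1, 5640), (x2, 9320), (x3, 8050)}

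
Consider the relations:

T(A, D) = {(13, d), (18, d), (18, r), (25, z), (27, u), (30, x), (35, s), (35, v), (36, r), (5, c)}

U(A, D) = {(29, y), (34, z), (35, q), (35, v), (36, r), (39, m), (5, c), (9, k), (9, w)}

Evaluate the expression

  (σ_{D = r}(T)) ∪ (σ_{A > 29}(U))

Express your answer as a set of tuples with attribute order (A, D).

{(18, r), (34, z), (35, q), (35, v), (36, r), (39, m)}

Filtering on D = r leaves {(18, r), (36, r)}.
Filtering on A > 29 leaves {(34, z), (35, q), (35, v), (36, r), (39, m)}.
Union: {(18, r), (36, r)} with {(34, z), (35, q), (35, v), (36, r), (39, m)} → {(18, r), (34, z), (35, q), (35, v), (36, r), (39, m)}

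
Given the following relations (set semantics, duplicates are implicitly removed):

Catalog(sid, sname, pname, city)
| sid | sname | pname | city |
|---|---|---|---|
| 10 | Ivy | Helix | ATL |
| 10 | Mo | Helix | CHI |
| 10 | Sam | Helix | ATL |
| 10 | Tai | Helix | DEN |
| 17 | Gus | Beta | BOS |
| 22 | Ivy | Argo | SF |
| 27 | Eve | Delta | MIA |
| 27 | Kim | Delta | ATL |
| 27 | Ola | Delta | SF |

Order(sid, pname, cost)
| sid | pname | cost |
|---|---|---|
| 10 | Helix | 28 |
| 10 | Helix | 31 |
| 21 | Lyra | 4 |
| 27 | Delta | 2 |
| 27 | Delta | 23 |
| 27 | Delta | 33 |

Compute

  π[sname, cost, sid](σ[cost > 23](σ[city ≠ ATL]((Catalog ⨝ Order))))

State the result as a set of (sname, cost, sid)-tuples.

Catalog ⋈ Order (natural join on sid, pname): {(10, Ivy, Helix, ATL, 28), (10, Ivy, Helix, ATL, 31), (10, Mo, Helix, CHI, 28), (10, Mo, Helix, CHI, 31), (10, Sam, Helix, ATL, 28), (10, Sam, Helix, ATL, 31), (10, Tai, Helix, DEN, 28), (10, Tai, Helix, DEN, 31), (27, Eve, Delta, MIA, 2), (27, Eve, Delta, MIA, 23), (27, Eve, Delta, MIA, 33), (27, Kim, Delta, ATL, 2), (27, Kim, Delta, ATL, 23), (27, Kim, Delta, ATL, 33), (27, Ola, Delta, SF, 2), (27, Ola, Delta, SF, 23), (27, Ola, Delta, SF, 33)}
Filtering on city ≠ ATL leaves {(10, Mo, Helix, CHI, 28), (10, Mo, Helix, CHI, 31), (10, Tai, Helix, DEN, 28), (10, Tai, Helix, DEN, 31), (27, Eve, Delta, MIA, 2), (27, Eve, Delta, MIA, 23), (27, Eve, Delta, MIA, 33), (27, Ola, Delta, SF, 2), (27, Ola, Delta, SF, 23), (27, Ola, Delta, SF, 33)}.
Filtering on cost > 23 leaves {(10, Mo, Helix, CHI, 28), (10, Mo, Helix, CHI, 31), (10, Tai, Helix, DEN, 28), (10, Tai, Helix, DEN, 31), (27, Eve, Delta, MIA, 33), (27, Ola, Delta, SF, 33)}.
Projecting to sname, cost, sid: {(Eve, 33, 27), (Mo, 28, 10), (Mo, 31, 10), (Ola, 33, 27), (Tai, 28, 10), (Tai, 31, 10)}

{(Eve, 33, 27), (Mo, 28, 10), (Mo, 31, 10), (Ola, 33, 27), (Tai, 28, 10), (Tai, 31, 10)}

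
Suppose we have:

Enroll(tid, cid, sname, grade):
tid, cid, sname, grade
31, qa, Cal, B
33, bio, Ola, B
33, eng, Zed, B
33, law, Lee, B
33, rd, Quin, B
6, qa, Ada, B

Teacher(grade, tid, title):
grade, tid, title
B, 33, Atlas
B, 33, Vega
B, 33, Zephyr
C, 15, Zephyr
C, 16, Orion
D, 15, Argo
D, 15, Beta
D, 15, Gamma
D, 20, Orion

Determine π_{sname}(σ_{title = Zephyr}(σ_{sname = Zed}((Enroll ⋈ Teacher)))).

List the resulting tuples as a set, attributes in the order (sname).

{Zed}

Enroll ⋈ Teacher (natural join on tid, grade): {(33, bio, Ola, B, Atlas), (33, bio, Ola, B, Vega), (33, bio, Ola, B, Zephyr), (33, eng, Zed, B, Atlas), (33, eng, Zed, B, Vega), (33, eng, Zed, B, Zephyr), (33, law, Lee, B, Atlas), (33, law, Lee, B, Vega), (33, law, Lee, B, Zephyr), (33, rd, Quin, B, Atlas), (33, rd, Quin, B, Vega), (33, rd, Quin, B, Zephyr)}
σ[sname = Zed]: keep tuples satisfying sname = Zed → {(33, eng, Zed, B, Atlas), (33, eng, Zed, B, Vega), (33, eng, Zed, B, Zephyr)}
σ[title = Zephyr]: keep tuples satisfying title = Zephyr → {(33, eng, Zed, B, Zephyr)}
Projecting to sname: {Zed}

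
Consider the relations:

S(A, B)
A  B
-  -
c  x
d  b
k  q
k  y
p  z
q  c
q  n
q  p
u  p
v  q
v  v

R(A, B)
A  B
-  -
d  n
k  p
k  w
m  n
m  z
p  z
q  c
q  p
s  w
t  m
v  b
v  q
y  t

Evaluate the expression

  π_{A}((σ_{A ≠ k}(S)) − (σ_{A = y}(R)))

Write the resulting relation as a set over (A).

{c, d, p, q, u, v}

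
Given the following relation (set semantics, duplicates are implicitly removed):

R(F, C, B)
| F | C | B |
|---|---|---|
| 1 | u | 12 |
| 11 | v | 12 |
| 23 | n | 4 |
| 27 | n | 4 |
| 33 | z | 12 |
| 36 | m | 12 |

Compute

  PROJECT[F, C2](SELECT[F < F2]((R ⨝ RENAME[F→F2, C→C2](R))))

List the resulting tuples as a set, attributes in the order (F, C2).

{(1, m), (1, v), (1, z), (11, m), (11, z), (23, n), (33, m)}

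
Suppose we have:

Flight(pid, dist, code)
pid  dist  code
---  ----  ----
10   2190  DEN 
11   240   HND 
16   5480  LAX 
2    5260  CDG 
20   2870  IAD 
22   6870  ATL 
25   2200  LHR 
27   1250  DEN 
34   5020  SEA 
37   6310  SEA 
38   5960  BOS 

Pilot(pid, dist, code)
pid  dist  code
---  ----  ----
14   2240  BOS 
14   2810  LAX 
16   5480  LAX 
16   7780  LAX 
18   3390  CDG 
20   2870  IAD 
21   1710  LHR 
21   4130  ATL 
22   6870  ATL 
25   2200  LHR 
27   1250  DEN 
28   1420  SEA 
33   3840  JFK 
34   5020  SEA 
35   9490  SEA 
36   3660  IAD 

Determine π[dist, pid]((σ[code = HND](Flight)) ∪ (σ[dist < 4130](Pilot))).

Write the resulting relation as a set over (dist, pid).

Apply σ_{code = HND}; surviving tuples: {(11, 240, HND)}
Apply σ_{dist < 4130}; surviving tuples: {(14, 2240, BOS), (14, 2810, LAX), (18, 3390, CDG), (20, 2870, IAD), (21, 1710, LHR), (25, 2200, LHR), (27, 1250, DEN), (28, 1420, SEA), (33, 3840, JFK), (36, 3660, IAD)}
Set union of the two operands is {(11, 240, HND), (14, 2240, BOS), (14, 2810, LAX), (18, 3390, CDG), (20, 2870, IAD), (21, 1710, LHR), (25, 2200, LHR), (27, 1250, DEN), (28, 1420, SEA), (33, 3840, JFK), (36, 3660, IAD)}.
π_{dist, pid} gives {(1250, 27), (1420, 28), (1710, 21), (2200, 25), (2240, 14), (240, 11), (2810, 14), (2870, 20), (3390, 18), (3660, 36), (3840, 33)}.

{(1250, 27), (1420, 28), (1710, 21), (2200, 25), (2240, 14), (240, 11), (2810, 14), (2870, 20), (3390, 18), (3660, 36), (3840, 33)}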